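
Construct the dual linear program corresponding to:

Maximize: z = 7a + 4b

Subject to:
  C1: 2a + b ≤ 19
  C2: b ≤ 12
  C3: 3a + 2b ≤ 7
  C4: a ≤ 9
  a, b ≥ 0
Minimize: z = 19y1 + 12y2 + 7y3 + 9y4

Subject to:
  C1: -2y1 - 3y3 - y4 ≤ -7
  C2: -y1 - y2 - 2y3 ≤ -4
  y1, y2, y3, y4 ≥ 0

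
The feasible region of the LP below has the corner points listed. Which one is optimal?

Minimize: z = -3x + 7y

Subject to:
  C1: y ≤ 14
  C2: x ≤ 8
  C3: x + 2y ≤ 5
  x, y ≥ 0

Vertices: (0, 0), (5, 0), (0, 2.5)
(5, 0) with z = -15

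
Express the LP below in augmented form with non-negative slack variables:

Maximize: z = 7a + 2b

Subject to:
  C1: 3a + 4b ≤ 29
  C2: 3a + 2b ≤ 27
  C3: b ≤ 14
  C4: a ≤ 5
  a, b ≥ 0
max z = 7a + 2b

s.t.
  3a + 4b + s1 = 29
  3a + 2b + s2 = 27
  b + s3 = 14
  a + s4 = 5
  a, b, s1, s2, s3, s4 ≥ 0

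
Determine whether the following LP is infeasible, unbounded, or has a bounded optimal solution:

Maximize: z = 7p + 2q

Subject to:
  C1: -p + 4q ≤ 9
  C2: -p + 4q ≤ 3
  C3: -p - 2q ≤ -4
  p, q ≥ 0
Feasible point: (2, 1) satisfies every constraint, so the LP is feasible.
Direction d = (1, 0): for each constraint row a, a·d ≤ 0 —
  (-1)(1) + (4)(0) = -1 ≤ 0
  (-1)(1) + (4)(0) = -1 ≤ 0
  (-1)(1) + (-2)(0) = -1 ≤ 0
and d ≥ 0, so (2, 1) + t·d stays feasible for every t ≥ 0. Along this ray z = 7p + 2q changes by 7 per unit t, so z → +∞.

The LP is unbounded; z can be made arbitrarily large.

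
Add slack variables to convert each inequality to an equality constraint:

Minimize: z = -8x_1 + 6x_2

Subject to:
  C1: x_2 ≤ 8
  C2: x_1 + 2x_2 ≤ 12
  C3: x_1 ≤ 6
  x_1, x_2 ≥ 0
min z = -8x_1 + 6x_2

s.t.
  x_2 + s1 = 8
  x_1 + 2x_2 + s2 = 12
  x_1 + s3 = 6
  x_1, x_2, s1, s2, s3 ≥ 0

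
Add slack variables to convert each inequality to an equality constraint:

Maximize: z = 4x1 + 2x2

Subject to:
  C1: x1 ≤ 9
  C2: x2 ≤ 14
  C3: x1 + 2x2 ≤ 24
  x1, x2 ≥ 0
max z = 4x1 + 2x2

s.t.
  x1 + s1 = 9
  x2 + s2 = 14
  x1 + 2x2 + s3 = 24
  x1, x2, s1, s2, s3 ≥ 0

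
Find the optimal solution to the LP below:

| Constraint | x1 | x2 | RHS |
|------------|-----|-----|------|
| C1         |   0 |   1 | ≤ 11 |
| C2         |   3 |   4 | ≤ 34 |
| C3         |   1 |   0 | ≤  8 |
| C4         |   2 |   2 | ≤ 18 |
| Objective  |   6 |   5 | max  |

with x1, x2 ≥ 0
Each vertex is the intersection of two constraint boundaries that also satisfies all remaining constraints:
  x1 = 0 and x2 = 0 → (0, 0)
  x1 = 8 and x2 = 0 → (8, 0)
  x1 = 8 and 2x1 + 2x2 = 18 → (8, 1)
  3x1 + 4x2 = 34 and 2x1 + 2x2 = 18 → (2, 7)
  3x1 + 4x2 = 34 and x1 = 0 → (0, 8.5)

Evaluating z = 6x1 + 5x2 at each vertex:
  (0, 0): z = 0
  (8, 0): z = 48
  (8, 1): z = 53
  (2, 7): z = 47
  (0, 8.5): z = 42.5

The maximum is at (8, 1) with z = 53.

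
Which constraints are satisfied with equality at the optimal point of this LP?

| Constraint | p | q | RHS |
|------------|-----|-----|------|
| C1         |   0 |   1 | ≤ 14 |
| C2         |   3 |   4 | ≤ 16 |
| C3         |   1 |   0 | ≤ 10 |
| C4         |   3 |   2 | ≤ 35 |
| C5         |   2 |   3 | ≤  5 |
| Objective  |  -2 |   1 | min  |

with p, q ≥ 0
Optimal: p = 2.5, q = 0
Slack at optimum:
  C1: slack = 14
  C2: slack = 8.5
  C3: slack = 7.5
  C4: slack = 27.5
  C5: slack = 0 (binding)
  p ≥ 0: p = 2.5
  q ≥ 0: q = 0 (binding)
Binding constraints: C5, q ≥ 0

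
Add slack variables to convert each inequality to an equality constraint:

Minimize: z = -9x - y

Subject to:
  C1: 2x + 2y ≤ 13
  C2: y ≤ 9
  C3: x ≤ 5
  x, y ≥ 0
min z = -9x - y

s.t.
  2x + 2y + s1 = 13
  y + s2 = 9
  x + s3 = 5
  x, y, s1, s2, s3 ≥ 0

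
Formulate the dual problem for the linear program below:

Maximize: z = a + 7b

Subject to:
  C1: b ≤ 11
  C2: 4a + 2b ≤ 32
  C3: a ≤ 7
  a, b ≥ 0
Minimize: z = 11y1 + 32y2 + 7y3

Subject to:
  C1: -4y2 - y3 ≤ -1
  C2: -y1 - 2y2 ≤ -7
  y1, y2, y3 ≥ 0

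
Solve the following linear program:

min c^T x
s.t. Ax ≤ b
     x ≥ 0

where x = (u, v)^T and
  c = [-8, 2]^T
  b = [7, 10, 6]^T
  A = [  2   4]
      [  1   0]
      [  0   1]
Each vertex is the intersection of two constraint boundaries that also satisfies all remaining constraints:
  u = 0 and v = 0 → (0, 0)
  2u + 4v = 7 and v = 0 → (3.5, 0)
  2u + 4v = 7 and u = 0 → (0, 1.75)

Evaluating z = -8u + 2v at each vertex:
  (0, 0): z = 0
  (3.5, 0): z = -28
  (0, 1.75): z = 3.5

The minimum is at (3.5, 0) with z = -28.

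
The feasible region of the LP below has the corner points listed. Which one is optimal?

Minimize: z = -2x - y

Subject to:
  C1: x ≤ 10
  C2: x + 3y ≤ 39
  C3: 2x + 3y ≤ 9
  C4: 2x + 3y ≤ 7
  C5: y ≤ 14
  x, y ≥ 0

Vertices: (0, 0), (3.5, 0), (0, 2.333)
Evaluating z = -2x - y at each vertex:
  (0, 0): z = 0
  (3.5, 0): z = -7
  (0, 2.333): z = -2.333

The smallest value is z = -7, attained at (3.5, 0).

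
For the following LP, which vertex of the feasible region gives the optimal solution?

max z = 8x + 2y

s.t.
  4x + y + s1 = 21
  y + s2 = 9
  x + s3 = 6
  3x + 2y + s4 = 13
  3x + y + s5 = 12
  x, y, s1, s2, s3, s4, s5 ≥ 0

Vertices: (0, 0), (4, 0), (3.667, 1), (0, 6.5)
(4, 0) with z = 32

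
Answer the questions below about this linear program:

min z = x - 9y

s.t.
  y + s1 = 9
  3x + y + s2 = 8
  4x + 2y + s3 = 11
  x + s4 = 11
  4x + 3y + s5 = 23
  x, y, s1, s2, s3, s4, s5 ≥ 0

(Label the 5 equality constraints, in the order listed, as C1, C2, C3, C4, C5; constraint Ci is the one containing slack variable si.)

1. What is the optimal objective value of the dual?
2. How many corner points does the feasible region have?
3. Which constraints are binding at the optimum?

1. -49.5 (by strong duality, equal to the primal optimum)
2. 4
3. C3, x ≥ 0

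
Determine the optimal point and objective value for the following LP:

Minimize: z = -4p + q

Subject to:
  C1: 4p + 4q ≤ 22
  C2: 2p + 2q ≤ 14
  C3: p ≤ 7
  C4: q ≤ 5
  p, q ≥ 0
Each vertex is the intersection of two constraint boundaries that also satisfies all remaining constraints:
  p = 0 and q = 0 → (0, 0)
  4p + 4q = 22 and q = 0 → (5.5, 0)
  4p + 4q = 22 and q = 5 → (0.5, 5)
  q = 5 and p = 0 → (0, 5)

Evaluating z = -4p + q at each vertex:
  (0, 0): z = 0
  (5.5, 0): z = -22
  (0.5, 5): z = 3
  (0, 5): z = 5

The minimum is at (5.5, 0) with z = -22.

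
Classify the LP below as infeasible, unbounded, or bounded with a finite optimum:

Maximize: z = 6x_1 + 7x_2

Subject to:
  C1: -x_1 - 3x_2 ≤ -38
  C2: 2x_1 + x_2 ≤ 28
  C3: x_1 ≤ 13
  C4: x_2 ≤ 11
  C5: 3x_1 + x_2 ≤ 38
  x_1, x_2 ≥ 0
The point (8.5, 11) satisfies every constraint, so the LP is feasible; the constraints give x_1 ≤ 13 and x_2 ≤ 11, which with x_1, x_2 ≥ 0 keep the feasible region inside a bounded box. A feasible, bounded LP attains a finite optimum at a vertex.

Evaluating z = 6x_1 + 7x_2 at each vertex:
  (9.2, 9.6): z = 122.4
  (8.5, 11): z = 128
  (5, 11): z = 107

The LP has an optimal solution: (8.5, 11) with z = 128.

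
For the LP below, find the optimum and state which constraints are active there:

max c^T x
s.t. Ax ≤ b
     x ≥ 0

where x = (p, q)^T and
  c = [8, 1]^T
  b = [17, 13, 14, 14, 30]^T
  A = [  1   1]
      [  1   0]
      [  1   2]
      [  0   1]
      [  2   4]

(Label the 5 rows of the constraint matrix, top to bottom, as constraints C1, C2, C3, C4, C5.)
Optimal: p = 13, q = 0.5
Slack at optimum:
  C1: slack = 3.5
  C2: slack = 0 (binding)
  C3: slack = 0 (binding)
  C4: slack = 13.5
  C5: slack = 2
  p ≥ 0: p = 13
  q ≥ 0: q = 0.5
Binding constraints: C2, C3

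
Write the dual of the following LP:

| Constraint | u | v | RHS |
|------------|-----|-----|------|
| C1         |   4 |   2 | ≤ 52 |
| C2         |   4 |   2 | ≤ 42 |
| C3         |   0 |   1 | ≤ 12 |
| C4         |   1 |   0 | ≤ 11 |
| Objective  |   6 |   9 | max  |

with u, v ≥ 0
Minimize: z = 52y1 + 42y2 + 12y3 + 11y4

Subject to:
  C1: -4y1 - 4y2 - y4 ≤ -6
  C2: -2y1 - 2y2 - y3 ≤ -9
  y1, y2, y3, y4 ≥ 0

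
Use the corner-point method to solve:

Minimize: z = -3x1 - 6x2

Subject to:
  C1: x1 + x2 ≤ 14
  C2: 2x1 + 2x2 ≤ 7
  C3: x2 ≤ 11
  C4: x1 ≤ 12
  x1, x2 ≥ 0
x1 = 0, x2 = 3.5, z = -21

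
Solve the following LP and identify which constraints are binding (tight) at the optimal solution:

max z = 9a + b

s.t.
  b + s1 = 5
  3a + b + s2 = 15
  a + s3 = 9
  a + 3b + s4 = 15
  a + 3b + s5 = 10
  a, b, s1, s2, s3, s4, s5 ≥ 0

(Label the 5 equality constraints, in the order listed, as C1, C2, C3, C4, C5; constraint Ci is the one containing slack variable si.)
Optimal: a = 5, b = 0
Binding: C2, b ≥ 0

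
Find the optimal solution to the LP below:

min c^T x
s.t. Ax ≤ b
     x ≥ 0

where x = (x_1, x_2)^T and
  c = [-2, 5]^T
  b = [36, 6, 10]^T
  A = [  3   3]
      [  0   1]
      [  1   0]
x_1 = 10, x_2 = 0, z = -20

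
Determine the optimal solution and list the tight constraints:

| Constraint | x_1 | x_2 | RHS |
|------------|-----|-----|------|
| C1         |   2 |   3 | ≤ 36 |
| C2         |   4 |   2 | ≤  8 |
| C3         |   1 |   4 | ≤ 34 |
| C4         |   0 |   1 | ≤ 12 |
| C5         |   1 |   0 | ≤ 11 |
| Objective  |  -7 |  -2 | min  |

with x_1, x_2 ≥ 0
Optimal: x_1 = 2, x_2 = 0
Slack at optimum:
  C1: slack = 32
  C2: slack = 0 (binding)
  C3: slack = 32
  C4: slack = 12
  C5: slack = 9
  x_1 ≥ 0: x_1 = 2
  x_2 ≥ 0: x_2 = 0 (binding)
Binding constraints: C2, x_2 ≥ 0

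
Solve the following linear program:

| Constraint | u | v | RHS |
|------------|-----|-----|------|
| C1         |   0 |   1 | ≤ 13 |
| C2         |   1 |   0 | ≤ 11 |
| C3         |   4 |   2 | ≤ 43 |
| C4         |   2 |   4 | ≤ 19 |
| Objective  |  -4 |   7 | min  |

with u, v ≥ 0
Each vertex is the intersection of two constraint boundaries that also satisfies all remaining constraints:
  u = 0 and v = 0 → (0, 0)
  2u + 4v = 19 and v = 0 → (9.5, 0)
  2u + 4v = 19 and u = 0 → (0, 4.75)

Evaluating z = -4u + 7v at each vertex:
  (0, 0): z = 0
  (9.5, 0): z = -38
  (0, 4.75): z = 33.25

The minimum is at (9.5, 0) with z = -38.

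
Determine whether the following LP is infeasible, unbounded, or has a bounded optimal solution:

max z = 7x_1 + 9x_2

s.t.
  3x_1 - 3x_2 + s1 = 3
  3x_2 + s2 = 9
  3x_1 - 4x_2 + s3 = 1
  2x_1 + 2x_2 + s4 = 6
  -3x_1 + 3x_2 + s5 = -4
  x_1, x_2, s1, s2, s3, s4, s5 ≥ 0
The row 3x_1 - 3x_2 + s1 = 3 with s1 ≥ 0 requires 3x_1 - 3x_2 ≤ 3, while the row -3x_1 + 3x_2 + s5 = -4 with s5 ≥ 0 is equivalent to 3x_1 - 3x_2 ≥ 4. Together they would need 4 ≤ 3x_1 - 3x_2 ≤ 3, which is impossible since 4 > 3. No point satisfies all constraints.

Infeasible: no point satisfies all constraints simultaneously.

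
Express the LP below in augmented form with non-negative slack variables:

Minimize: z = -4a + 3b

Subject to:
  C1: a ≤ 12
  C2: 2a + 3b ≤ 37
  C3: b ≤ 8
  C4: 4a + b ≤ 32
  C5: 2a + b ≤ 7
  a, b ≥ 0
min z = -4a + 3b

s.t.
  a + s1 = 12
  2a + 3b + s2 = 37
  b + s3 = 8
  4a + b + s4 = 32
  2a + b + s5 = 7
  a, b, s1, s2, s3, s4, s5 ≥ 0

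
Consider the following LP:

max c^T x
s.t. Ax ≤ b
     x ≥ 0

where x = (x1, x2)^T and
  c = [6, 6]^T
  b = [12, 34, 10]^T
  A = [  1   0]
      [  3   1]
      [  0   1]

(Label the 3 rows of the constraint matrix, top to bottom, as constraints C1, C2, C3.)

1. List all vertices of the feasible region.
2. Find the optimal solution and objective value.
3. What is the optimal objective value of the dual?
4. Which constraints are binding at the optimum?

1. (0, 0), (11.33, 0), (8, 10), (0, 10)
2. x1 = 8, x2 = 10, z = 108
3. 108 (by strong duality, equal to the primal optimum)
4. C2, C3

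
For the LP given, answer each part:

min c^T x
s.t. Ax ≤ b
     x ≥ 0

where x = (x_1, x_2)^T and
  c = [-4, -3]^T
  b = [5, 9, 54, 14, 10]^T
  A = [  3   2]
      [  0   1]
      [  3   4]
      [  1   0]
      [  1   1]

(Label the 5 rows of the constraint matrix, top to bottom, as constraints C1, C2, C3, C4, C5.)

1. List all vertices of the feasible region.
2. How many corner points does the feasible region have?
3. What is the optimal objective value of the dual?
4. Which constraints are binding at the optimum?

1. (0, 0), (1.667, 0), (0, 2.5)
2. 3
3. -7.5 (by strong duality, equal to the primal optimum)
4. C1, x_1 ≥ 0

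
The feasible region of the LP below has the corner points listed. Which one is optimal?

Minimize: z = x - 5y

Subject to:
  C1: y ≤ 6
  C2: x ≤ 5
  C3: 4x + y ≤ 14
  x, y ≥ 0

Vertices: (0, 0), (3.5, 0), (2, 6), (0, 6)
Evaluating z = x - 5y at each vertex:
  (0, 0): z = 0
  (3.5, 0): z = 3.5
  (2, 6): z = -28
  (0, 6): z = -30

The smallest value is z = -30, attained at (0, 6).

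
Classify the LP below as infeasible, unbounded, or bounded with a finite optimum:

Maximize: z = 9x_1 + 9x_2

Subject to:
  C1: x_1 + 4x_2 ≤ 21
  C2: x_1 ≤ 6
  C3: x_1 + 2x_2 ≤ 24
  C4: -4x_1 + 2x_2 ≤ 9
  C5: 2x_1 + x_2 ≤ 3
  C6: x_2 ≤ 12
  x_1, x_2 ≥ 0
The point (0, 3) satisfies every constraint, so the LP is feasible; the constraints give x_1 ≤ 6 and x_2 ≤ 12, which with x_1, x_2 ≥ 0 keep the feasible region inside a bounded box. A feasible, bounded LP attains a finite optimum at a vertex.

Evaluating z = 9x_1 + 9x_2 at each vertex:
  (0, 0): z = 0
  (1.5, 0): z = 13.5
  (0, 3): z = 27

The LP has an optimal solution: (0, 3) with z = 27.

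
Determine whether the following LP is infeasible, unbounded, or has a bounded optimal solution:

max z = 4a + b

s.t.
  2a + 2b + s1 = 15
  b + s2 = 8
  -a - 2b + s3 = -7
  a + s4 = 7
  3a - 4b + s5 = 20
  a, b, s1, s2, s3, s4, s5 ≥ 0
The point (7, 0.5) satisfies every constraint, so the LP is feasible; the constraints give a ≤ 7 and b ≤ 8, which with a, b ≥ 0 keep the feasible region inside a bounded box. A feasible, bounded LP attains a finite optimum at a vertex.

Evaluating z = 4a + b at each vertex:
  (6.8, 0.1): z = 27.3
  (7, 0.25): z = 28.25
  (7, 0.5): z = 28.5
  (0, 7.5): z = 7.5
  (0, 3.5): z = 3.5

Bounded optimum: z* = 28.5 at (7, 0.5).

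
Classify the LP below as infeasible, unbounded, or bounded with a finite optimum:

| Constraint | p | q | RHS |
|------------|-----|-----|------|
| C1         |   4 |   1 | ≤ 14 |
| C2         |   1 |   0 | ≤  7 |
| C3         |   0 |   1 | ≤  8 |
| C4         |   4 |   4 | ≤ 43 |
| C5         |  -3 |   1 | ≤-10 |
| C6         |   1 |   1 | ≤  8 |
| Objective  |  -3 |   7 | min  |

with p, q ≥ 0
The point (3.5, 0) satisfies every constraint, so the LP is feasible; the constraints give p ≤ 7 and q ≤ 8, which with p, q ≥ 0 keep the feasible region inside a bounded box. A feasible, bounded LP attains a finite optimum at a vertex.

Feasible with finite optimum z* = -10.5 at (3.5, 0).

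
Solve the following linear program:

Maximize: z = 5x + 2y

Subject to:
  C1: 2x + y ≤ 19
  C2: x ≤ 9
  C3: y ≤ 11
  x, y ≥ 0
x = 9, y = 1, z = 47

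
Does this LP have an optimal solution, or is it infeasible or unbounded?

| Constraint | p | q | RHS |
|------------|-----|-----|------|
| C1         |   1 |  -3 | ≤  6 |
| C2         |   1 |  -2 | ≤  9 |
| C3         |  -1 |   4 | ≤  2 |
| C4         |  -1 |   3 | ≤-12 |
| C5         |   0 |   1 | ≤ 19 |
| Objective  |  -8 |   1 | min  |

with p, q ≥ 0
C1 requires p - 3q ≤ 6, while C4 (-p + 3q ≤ -12) is equivalent to p - 3q ≥ 12. Together they would need 12 ≤ p - 3q ≤ 6, which is impossible since 12 > 6. No point satisfies all constraints.

Infeasible — the constraint set is empty.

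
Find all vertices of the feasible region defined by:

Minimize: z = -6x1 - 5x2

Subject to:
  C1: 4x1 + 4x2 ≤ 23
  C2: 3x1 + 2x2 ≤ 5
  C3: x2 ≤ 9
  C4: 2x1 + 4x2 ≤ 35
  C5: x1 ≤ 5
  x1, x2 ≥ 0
Each vertex is the intersection of two constraint boundaries that also satisfies all remaining constraints:
  x1 = 0 and x2 = 0 → (0, 0)
  3x1 + 2x2 = 5 and x2 = 0 → (1.667, 0)
  3x1 + 2x2 = 5 and x1 = 0 → (0, 2.5)

Vertices: (0, 0), (1.667, 0), (0, 2.5)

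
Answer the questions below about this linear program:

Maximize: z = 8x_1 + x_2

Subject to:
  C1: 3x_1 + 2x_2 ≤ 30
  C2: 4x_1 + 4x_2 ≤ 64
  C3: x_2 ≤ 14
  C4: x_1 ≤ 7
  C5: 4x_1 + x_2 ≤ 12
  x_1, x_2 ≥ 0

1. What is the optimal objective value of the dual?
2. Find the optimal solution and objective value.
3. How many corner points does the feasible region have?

1. 24 (by strong duality, equal to the primal optimum)
2. x_1 = 3, x_2 = 0, z = 24
3. 3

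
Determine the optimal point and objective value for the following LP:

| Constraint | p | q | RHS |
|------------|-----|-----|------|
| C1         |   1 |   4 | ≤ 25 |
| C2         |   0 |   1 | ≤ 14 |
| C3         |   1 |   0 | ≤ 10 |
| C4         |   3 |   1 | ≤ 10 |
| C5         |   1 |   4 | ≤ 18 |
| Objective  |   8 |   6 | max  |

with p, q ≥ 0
p = 2, q = 4, z = 40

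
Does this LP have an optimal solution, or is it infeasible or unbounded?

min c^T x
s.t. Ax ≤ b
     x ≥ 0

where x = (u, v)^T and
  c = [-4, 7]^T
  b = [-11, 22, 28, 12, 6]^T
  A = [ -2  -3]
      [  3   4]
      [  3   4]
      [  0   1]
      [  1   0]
The point (6, 0) satisfies every constraint, so the LP is feasible; the constraints give u ≤ 6 and v ≤ 12, which with u, v ≥ 0 keep the feasible region inside a bounded box. A feasible, bounded LP attains a finite optimum at a vertex.

The LP has an optimal solution: (6, 0) with z = -24.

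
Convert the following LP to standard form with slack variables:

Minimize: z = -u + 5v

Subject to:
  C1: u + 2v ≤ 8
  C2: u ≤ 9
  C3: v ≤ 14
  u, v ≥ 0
min z = -u + 5v

s.t.
  u + 2v + s1 = 8
  u + s2 = 9
  v + s3 = 14
  u, v, s1, s2, s3 ≥ 0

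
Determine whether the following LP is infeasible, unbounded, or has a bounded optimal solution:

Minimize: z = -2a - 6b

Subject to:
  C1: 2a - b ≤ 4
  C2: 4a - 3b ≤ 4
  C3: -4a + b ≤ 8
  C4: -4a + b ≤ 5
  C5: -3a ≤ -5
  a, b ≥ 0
Feasible point: (2, 2) satisfies every constraint, so the LP is feasible.
Direction d = (1, 2): for each constraint row a, a·d ≤ 0 —
  (2)(1) + (-1)(2) = 0 ≤ 0
  (4)(1) + (-3)(2) = -2 ≤ 0
  (-4)(1) + (1)(2) = -2 ≤ 0
  (-4)(1) + (1)(2) = -2 ≤ 0
  (-3)(1) + (0)(2) = -3 ≤ 0
and d ≥ 0, so (2, 2) + t·d stays feasible for every t ≥ 0. Along this ray z = -2a - 6b changes by -14 per unit t, so z → −∞.

The LP is unbounded; z can be made arbitrarily small.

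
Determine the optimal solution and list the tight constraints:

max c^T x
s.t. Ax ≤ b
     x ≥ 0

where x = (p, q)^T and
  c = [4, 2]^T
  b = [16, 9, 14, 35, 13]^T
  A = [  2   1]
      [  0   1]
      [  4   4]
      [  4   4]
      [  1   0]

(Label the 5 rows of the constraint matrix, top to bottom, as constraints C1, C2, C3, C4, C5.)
Optimal: p = 3.5, q = 0
Slack at optimum:
  C1: slack = 9
  C2: slack = 9
  C3: slack = 0 (binding)
  C4: slack = 21
  C5: slack = 9.5
  p ≥ 0: p = 3.5
  q ≥ 0: q = 0 (binding)
Binding constraints: C3, q ≥ 0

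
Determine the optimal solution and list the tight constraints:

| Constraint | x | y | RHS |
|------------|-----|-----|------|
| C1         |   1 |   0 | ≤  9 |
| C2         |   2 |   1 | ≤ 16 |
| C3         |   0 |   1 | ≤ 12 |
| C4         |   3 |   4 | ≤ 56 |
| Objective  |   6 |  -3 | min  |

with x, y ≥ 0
Optimal: x = 0, y = 12
Slack at optimum:
  C1: slack = 9
  C2: slack = 4
  C3: slack = 0 (binding)
  C4: slack = 8
  x ≥ 0: x = 0 (binding)
  y ≥ 0: y = 12
Binding constraints: C3, x ≥ 0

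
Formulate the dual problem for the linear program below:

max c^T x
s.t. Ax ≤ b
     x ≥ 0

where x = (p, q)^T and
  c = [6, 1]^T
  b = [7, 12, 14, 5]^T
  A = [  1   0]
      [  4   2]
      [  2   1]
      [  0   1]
Minimize: z = 7y1 + 12y2 + 14y3 + 5y4

Subject to:
  C1: -y1 - 4y2 - 2y3 ≤ -6
  C2: -2y2 - y3 - y4 ≤ -1
  y1, y2, y3, y4 ≥ 0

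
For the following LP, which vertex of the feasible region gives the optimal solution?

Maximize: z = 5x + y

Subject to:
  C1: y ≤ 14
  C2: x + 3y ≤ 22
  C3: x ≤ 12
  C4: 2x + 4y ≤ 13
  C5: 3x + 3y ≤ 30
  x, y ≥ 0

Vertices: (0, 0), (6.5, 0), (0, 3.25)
(6.5, 0) with z = 32.5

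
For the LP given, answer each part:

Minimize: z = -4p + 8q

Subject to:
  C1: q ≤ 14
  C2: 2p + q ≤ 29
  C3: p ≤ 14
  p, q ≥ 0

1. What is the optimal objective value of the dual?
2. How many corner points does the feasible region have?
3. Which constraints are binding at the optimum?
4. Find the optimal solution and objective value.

1. -56 (by strong duality, equal to the primal optimum)
2. 5
3. C3, q ≥ 0
4. p = 14, q = 0, z = -56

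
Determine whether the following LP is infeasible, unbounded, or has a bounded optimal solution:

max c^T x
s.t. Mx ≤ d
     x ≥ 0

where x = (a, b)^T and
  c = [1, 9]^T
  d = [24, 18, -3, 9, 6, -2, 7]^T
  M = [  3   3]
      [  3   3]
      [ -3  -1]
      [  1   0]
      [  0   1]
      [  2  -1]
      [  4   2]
The point (0, 3.5) satisfies every constraint, so the LP is feasible; the constraints give a ≤ 9 and b ≤ 6, which with a, b ≥ 0 keep the feasible region inside a bounded box. A feasible, bounded LP attains a finite optimum at a vertex.

Evaluating z = a + 9b at each vertex:
  (0.2, 2.4): z = 21.8
  (0.375, 2.75): z = 25.12
  (0, 3.5): z = 31.5
  (0, 3): z = 27

The LP has an optimal solution: (0, 3.5) with z = 31.5.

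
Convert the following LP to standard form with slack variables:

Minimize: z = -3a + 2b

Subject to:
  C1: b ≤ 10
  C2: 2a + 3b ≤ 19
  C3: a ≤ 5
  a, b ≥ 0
min z = -3a + 2b

s.t.
  b + s1 = 10
  2a + 3b + s2 = 19
  a + s3 = 5
  a, b, s1, s2, s3 ≥ 0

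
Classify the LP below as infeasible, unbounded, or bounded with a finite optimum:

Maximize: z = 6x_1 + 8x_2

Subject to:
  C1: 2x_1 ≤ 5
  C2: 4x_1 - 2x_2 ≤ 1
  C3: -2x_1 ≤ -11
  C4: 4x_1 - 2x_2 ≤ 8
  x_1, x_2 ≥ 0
C1 requires 2x_1 ≤ 5, while C3 (-2x_1 ≤ -11) is equivalent to 2x_1 ≥ 11. Together they would need 11 ≤ 2x_1 ≤ 5, which is impossible since 11 > 5. No point satisfies all constraints.

Infeasible: no point satisfies all constraints simultaneously.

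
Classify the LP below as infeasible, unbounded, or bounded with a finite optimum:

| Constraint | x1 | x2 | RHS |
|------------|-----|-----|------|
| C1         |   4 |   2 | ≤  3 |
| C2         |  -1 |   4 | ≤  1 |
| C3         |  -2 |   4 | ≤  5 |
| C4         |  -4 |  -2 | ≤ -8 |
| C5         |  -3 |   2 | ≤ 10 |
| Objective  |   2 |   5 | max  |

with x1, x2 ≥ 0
C1 requires 4x1 + 2x2 ≤ 3, while C4 (-4x1 - 2x2 ≤ -8) is equivalent to 4x1 + 2x2 ≥ 8. Together they would need 8 ≤ 4x1 + 2x2 ≤ 3, which is impossible since 8 > 3. No point satisfies all constraints.

The feasible region is empty; the LP is infeasible.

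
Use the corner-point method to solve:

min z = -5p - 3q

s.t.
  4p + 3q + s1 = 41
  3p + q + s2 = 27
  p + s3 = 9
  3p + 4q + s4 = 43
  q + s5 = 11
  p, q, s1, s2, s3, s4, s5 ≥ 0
p = 8, q = 3, z = -49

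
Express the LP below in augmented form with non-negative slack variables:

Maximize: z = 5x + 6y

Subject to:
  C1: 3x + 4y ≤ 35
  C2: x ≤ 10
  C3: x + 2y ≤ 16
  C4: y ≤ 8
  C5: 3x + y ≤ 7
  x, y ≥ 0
max z = 5x + 6y

s.t.
  3x + 4y + s1 = 35
  x + s2 = 10
  x + 2y + s3 = 16
  y + s4 = 8
  3x + y + s5 = 7
  x, y, s1, s2, s3, s4, s5 ≥ 0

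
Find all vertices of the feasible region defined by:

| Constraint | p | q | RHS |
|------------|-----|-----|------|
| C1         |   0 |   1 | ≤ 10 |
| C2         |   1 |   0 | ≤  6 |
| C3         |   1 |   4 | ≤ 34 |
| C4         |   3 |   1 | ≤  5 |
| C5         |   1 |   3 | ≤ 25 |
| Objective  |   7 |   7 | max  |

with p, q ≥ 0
Each vertex is the intersection of two constraint boundaries that also satisfies all remaining constraints:
  p = 0 and q = 0 → (0, 0)
  3p + q = 5 and q = 0 → (1.667, 0)
  3p + q = 5 and p = 0 → (0, 5)

Vertices: (0, 0), (1.667, 0), (0, 5)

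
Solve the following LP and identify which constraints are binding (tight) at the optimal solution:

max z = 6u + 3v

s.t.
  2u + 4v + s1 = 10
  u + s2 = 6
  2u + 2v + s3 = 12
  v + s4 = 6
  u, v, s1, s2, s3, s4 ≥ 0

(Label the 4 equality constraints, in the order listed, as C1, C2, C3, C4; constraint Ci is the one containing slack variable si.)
Optimal: u = 5, v = 0
Slack at optimum:
  C1: slack = 0 (binding)
  C2: slack = 1
  C3: slack = 2
  C4: slack = 6
  u ≥ 0: u = 5
  v ≥ 0: v = 0 (binding)
Binding constraints: C1, v ≥ 0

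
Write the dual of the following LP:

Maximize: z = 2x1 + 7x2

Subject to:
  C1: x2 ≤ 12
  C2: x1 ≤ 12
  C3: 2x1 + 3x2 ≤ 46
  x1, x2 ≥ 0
Minimize: z = 12y1 + 12y2 + 46y3

Subject to:
  C1: -y2 - 2y3 ≤ -2
  C2: -y1 - 3y3 ≤ -7
  y1, y2, y3 ≥ 0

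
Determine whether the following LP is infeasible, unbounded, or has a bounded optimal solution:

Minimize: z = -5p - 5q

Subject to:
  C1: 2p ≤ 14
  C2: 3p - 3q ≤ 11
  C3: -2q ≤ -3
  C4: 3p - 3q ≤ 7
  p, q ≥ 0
Feasible point: (0, 2) satisfies every constraint, so the LP is feasible.
Direction d = (0, 1): for each constraint row a, a·d ≤ 0 —
  (2)(0) + (0)(1) = 0 ≤ 0
  (3)(0) + (-3)(1) = -3 ≤ 0
  (0)(0) + (-2)(1) = -2 ≤ 0
  (3)(0) + (-3)(1) = -3 ≤ 0
and d ≥ 0, so (0, 2) + t·d stays feasible for every t ≥ 0. Along this ray z = -5p - 5q changes by -5 per unit t, so z → −∞.

Unbounded: there is a feasible ray along which z → −∞.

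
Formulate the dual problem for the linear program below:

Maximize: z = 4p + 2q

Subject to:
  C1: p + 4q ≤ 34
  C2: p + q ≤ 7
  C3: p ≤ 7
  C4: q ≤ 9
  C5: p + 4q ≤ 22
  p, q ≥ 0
Minimize: z = 34y1 + 7y2 + 7y3 + 9y4 + 22y5

Subject to:
  C1: -y1 - y2 - y3 - y5 ≤ -4
  C2: -4y1 - y2 - y4 - 4y5 ≤ -2
  y1, y2, y3, y4, y5 ≥ 0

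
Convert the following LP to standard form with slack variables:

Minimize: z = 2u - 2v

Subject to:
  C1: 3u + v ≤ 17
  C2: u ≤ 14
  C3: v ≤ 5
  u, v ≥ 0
min z = 2u - 2v

s.t.
  3u + v + s1 = 17
  u + s2 = 14
  v + s3 = 5
  u, v, s1, s2, s3 ≥ 0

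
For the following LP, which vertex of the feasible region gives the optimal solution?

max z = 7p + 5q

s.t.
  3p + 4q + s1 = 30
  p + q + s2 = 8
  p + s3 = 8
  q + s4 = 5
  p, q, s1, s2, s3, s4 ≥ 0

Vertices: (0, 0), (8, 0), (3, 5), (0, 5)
(8, 0) with z = 56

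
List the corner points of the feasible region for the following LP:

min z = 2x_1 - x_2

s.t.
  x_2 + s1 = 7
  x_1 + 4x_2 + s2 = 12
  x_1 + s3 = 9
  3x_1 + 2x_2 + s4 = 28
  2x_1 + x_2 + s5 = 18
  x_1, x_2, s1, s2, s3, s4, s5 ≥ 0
Each vertex is the intersection of two constraint boundaries that also satisfies all remaining constraints:
  x_1 = 0 and x_2 = 0 → (0, 0)
  x_1 = 9 and 2x_1 + x_2 = 18 → (9, 0)
  x_1 + 4x_2 = 12 and 2x_1 + x_2 = 18 → (8.571, 0.8571)
  x_1 + 4x_2 = 12 and x_1 = 0 → (0, 3)

Vertices: (0, 0), (9, 0), (8.571, 0.8571), (0, 3)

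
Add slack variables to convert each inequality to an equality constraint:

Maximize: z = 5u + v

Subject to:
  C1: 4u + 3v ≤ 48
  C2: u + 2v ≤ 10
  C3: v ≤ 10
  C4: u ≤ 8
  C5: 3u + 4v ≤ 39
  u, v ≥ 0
max z = 5u + v

s.t.
  4u + 3v + s1 = 48
  u + 2v + s2 = 10
  v + s3 = 10
  u + s4 = 8
  3u + 4v + s5 = 39
  u, v, s1, s2, s3, s4, s5 ≥ 0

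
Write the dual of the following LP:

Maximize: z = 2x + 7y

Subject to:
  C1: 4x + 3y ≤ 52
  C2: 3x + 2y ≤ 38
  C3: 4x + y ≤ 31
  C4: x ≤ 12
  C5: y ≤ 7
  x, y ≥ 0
Minimize: z = 52y1 + 38y2 + 31y3 + 12y4 + 7y5

Subject to:
  C1: -4y1 - 3y2 - 4y3 - y4 ≤ -2
  C2: -3y1 - 2y2 - y3 - y5 ≤ -7
  y1, y2, y3, y4, y5 ≥ 0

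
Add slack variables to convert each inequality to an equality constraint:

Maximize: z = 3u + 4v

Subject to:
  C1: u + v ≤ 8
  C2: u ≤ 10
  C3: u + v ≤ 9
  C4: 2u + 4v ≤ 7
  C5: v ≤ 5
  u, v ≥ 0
max z = 3u + 4v

s.t.
  u + v + s1 = 8
  u + s2 = 10
  u + v + s3 = 9
  2u + 4v + s4 = 7
  v + s5 = 5
  u, v, s1, s2, s3, s4, s5 ≥ 0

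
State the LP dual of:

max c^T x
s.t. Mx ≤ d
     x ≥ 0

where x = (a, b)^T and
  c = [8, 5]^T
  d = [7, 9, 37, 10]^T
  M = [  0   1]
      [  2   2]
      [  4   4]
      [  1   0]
Minimize: z = 7y1 + 9y2 + 37y3 + 10y4

Subject to:
  C1: -2y2 - 4y3 - y4 ≤ -8
  C2: -y1 - 2y2 - 4y3 ≤ -5
  y1, y2, y3, y4 ≥ 0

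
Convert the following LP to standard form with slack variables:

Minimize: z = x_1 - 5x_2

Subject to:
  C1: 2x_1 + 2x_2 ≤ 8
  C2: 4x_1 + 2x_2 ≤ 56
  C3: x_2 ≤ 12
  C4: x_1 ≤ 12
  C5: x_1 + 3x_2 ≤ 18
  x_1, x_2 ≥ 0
min z = x_1 - 5x_2

s.t.
  2x_1 + 2x_2 + s1 = 8
  4x_1 + 2x_2 + s2 = 56
  x_2 + s3 = 12
  x_1 + s4 = 12
  x_1 + 3x_2 + s5 = 18
  x_1, x_2, s1, s2, s3, s4, s5 ≥ 0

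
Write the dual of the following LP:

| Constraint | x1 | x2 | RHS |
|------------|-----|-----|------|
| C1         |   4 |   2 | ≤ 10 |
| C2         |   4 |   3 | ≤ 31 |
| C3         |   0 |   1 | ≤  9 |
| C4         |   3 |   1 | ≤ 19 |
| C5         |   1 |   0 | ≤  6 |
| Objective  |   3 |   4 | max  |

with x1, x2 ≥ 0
Minimize: z = 10y1 + 31y2 + 9y3 + 19y4 + 6y5

Subject to:
  C1: -4y1 - 4y2 - 3y4 - y5 ≤ -3
  C2: -2y1 - 3y2 - y3 - y4 ≤ -4
  y1, y2, y3, y4, y5 ≥ 0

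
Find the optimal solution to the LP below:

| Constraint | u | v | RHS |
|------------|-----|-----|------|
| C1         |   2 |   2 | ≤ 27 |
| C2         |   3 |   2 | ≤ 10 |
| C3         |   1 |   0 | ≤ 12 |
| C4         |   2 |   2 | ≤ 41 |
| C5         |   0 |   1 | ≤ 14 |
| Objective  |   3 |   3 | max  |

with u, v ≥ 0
u = 0, v = 5, z = 15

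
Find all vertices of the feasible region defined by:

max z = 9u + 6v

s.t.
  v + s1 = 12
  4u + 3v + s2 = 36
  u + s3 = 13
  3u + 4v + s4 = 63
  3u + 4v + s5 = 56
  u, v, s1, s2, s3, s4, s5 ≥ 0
Each vertex is the intersection of two constraint boundaries that also satisfies all remaining constraints:
  u = 0 and v = 0 → (0, 0)
  4u + 3v = 36 and v = 0 → (9, 0)
  v = 12 and 4u + 3v = 36 → (0, 12)

Vertices: (0, 0), (9, 0), (0, 12)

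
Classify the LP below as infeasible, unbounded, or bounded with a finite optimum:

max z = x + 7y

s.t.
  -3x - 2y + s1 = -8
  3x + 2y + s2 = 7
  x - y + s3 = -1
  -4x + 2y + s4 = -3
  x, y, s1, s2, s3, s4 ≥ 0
The row 3x + 2y + s2 = 7 with s2 ≥ 0 requires 3x + 2y ≤ 7, while the row -3x - 2y + s1 = -8 with s1 ≥ 0 is equivalent to 3x + 2y ≥ 8. Together they would need 8 ≤ 3x + 2y ≤ 7, which is impossible since 8 > 7. No point satisfies all constraints.

Infeasible: no point satisfies all constraints simultaneously.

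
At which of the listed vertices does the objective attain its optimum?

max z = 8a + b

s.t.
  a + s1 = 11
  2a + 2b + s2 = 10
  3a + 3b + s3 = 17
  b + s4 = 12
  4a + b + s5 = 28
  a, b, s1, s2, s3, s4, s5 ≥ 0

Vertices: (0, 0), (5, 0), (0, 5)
Evaluating z = 8a + b at each vertex:
  (0, 0): z = 0
  (5, 0): z = 40
  (0, 5): z = 5

The largest value is z = 40, attained at (5, 0).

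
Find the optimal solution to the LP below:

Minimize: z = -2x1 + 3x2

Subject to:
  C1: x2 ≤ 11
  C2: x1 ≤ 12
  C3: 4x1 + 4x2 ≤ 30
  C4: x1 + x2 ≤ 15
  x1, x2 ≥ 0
Each vertex is the intersection of two constraint boundaries that also satisfies all remaining constraints:
  x1 = 0 and x2 = 0 → (0, 0)
  4x1 + 4x2 = 30 and x2 = 0 → (7.5, 0)
  4x1 + 4x2 = 30 and x1 = 0 → (0, 7.5)

Evaluating z = -2x1 + 3x2 at each vertex:
  (0, 0): z = 0
  (7.5, 0): z = -15
  (0, 7.5): z = 22.5

The minimum is at (7.5, 0) with z = -15.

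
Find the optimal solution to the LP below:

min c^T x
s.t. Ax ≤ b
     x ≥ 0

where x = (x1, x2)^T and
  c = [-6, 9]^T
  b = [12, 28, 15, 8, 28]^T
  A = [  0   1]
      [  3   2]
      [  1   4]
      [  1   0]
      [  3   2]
Each vertex is the intersection of two constraint boundaries that also satisfies all remaining constraints:
  x1 = 0 and x2 = 0 → (0, 0)
  x1 = 8 and x2 = 0 → (8, 0)
  x1 + 4x2 = 15 and x1 = 8 → (8, 1.75)
  x1 + 4x2 = 15 and x1 = 0 → (0, 3.75)

Evaluating z = -6x1 + 9x2 at each vertex:
  (0, 0): z = 0
  (8, 0): z = -48
  (8, 1.75): z = -32.25
  (0, 3.75): z = 33.75

The minimum is at (8, 0) with z = -48.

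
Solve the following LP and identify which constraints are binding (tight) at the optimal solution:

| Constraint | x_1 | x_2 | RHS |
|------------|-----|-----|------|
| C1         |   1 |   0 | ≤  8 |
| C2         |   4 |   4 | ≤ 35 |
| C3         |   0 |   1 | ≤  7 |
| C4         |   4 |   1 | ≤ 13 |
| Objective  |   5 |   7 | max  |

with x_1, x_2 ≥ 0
Optimal: x_1 = 1.5, x_2 = 7
Slack at optimum:
  C1: slack = 6.5
  C2: slack = 1
  C3: slack = 0 (binding)
  C4: slack = 0 (binding)
  x_1 ≥ 0: x_1 = 1.5
  x_2 ≥ 0: x_2 = 7
Binding constraints: C3, C4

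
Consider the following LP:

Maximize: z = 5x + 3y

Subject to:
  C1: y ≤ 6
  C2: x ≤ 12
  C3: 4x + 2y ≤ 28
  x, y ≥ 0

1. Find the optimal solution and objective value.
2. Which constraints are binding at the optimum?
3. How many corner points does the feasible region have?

1. x = 4, y = 6, z = 38
2. C1, C3
3. 4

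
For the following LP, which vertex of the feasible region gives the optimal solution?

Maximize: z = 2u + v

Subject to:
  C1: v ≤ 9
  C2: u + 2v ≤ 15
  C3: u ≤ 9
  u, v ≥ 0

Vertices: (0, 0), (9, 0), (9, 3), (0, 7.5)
Evaluating z = 2u + v at each vertex:
  (0, 0): z = 0
  (9, 0): z = 18
  (9, 3): z = 21
  (0, 7.5): z = 7.5

The largest value is z = 21, attained at (9, 3).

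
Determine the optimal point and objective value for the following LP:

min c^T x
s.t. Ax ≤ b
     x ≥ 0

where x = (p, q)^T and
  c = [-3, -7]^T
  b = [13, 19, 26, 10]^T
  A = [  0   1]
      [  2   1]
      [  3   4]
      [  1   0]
Each vertex is the intersection of two constraint boundaries that also satisfies all remaining constraints:
  p = 0 and q = 0 → (0, 0)
  3p + 4q = 26 and q = 0 → (8.667, 0)
  3p + 4q = 26 and p = 0 → (0, 6.5)

Evaluating z = -3p - 7q at each vertex:
  (0, 0): z = 0
  (8.667, 0): z = -26
  (0, 6.5): z = -45.5

The minimum is at (0, 6.5) with z = -45.5.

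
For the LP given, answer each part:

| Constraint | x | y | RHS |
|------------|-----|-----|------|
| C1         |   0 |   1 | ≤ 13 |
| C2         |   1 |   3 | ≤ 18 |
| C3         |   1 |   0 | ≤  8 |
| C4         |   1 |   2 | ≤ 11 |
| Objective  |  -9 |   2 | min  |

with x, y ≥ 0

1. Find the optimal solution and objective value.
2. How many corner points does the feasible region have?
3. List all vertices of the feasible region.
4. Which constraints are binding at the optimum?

1. x = 8, y = 0, z = -72
2. 4
3. (0, 0), (8, 0), (8, 1.5), (0, 5.5)
4. C3, y ≥ 0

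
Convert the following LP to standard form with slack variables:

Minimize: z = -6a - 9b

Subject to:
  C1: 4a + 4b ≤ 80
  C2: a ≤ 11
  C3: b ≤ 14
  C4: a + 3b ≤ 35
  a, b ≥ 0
min z = -6a - 9b

s.t.
  4a + 4b + s1 = 80
  a + s2 = 11
  b + s3 = 14
  a + 3b + s4 = 35
  a, b, s1, s2, s3, s4 ≥ 0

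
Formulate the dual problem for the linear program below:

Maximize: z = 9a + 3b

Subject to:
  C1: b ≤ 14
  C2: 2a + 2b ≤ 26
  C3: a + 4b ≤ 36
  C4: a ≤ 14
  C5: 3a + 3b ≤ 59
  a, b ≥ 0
Minimize: z = 14y1 + 26y2 + 36y3 + 14y4 + 59y5

Subject to:
  C1: -2y2 - y3 - y4 - 3y5 ≤ -9
  C2: -y1 - 2y2 - 4y3 - 3y5 ≤ -3
  y1, y2, y3, y4, y5 ≥ 0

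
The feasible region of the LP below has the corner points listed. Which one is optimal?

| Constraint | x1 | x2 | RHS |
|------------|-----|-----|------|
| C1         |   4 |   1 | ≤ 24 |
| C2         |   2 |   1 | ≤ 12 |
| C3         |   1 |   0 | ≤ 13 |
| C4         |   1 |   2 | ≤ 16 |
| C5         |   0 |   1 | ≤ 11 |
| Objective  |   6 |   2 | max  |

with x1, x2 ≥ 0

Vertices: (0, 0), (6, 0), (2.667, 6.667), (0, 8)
Evaluating z = 6x1 + 2x2 at each vertex:
  (0, 0): z = 0
  (6, 0): z = 36
  (2.667, 6.667): z = 29.33
  (0, 8): z = 16

The largest value is z = 36, attained at (6, 0).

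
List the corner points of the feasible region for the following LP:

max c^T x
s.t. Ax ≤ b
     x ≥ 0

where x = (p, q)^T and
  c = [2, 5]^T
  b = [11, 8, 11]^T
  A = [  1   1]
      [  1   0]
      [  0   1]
Each vertex is the intersection of two constraint boundaries that also satisfies all remaining constraints:
  p = 0 and q = 0 → (0, 0)
  p = 8 and q = 0 → (8, 0)
  p + q = 11 and p = 8 → (8, 3)
  p + q = 11 and q = 11 → (0, 11)

Vertices: (0, 0), (8, 0), (8, 3), (0, 11)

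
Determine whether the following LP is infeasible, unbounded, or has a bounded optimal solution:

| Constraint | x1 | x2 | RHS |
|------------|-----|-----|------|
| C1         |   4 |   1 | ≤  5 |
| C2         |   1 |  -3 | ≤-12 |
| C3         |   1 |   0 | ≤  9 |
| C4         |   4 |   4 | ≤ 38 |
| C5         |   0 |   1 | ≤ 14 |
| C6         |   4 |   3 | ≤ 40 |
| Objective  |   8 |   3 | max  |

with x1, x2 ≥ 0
The point (0, 5) satisfies every constraint, so the LP is feasible; the constraints give x1 ≤ 9 and x2 ≤ 14, which with x1, x2 ≥ 0 keep the feasible region inside a bounded box. A feasible, bounded LP attains a finite optimum at a vertex.

Feasible with finite optimum z* = 15 at (0, 5).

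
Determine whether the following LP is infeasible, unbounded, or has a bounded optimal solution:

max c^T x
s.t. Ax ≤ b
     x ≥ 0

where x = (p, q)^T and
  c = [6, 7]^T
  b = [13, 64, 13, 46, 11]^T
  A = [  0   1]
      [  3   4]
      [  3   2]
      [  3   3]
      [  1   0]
The point (0, 6.5) satisfies every constraint, so the LP is feasible; the constraints give p ≤ 11 and q ≤ 13, which with p, q ≥ 0 keep the feasible region inside a bounded box. A feasible, bounded LP attains a finite optimum at a vertex.

Evaluating z = 6p + 7q at each vertex:
  (0, 0): z = 0
  (4.333, 0): z = 26
  (0, 6.5): z = 45.5

The LP has an optimal solution: (0, 6.5) with z = 45.5.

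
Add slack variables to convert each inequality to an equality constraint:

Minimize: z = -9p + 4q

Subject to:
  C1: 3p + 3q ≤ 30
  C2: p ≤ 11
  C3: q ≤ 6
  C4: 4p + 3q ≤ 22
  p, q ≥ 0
min z = -9p + 4q

s.t.
  3p + 3q + s1 = 30
  p + s2 = 11
  q + s3 = 6
  4p + 3q + s4 = 22
  p, q, s1, s2, s3, s4 ≥ 0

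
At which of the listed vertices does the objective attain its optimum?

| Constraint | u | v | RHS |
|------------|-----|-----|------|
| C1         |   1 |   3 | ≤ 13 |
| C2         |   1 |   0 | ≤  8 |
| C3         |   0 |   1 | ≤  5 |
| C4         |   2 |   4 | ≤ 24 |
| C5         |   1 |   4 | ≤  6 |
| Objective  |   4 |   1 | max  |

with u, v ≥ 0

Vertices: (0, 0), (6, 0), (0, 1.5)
(6, 0) with z = 24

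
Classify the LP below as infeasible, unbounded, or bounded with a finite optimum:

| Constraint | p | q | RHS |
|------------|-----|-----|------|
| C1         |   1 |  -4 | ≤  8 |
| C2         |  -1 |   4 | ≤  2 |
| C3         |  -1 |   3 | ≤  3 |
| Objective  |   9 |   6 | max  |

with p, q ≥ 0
Feasible point: (0, 0) satisfies every constraint, so the LP is feasible.
Direction d = (4, 1): for each constraint row a, a·d ≤ 0 —
  (1)(4) + (-4)(1) = 0 ≤ 0
  (-1)(4) + (4)(1) = 0 ≤ 0
  (-1)(4) + (3)(1) = -1 ≤ 0
and d ≥ 0, so (0, 0) + t·d stays feasible for every t ≥ 0. Along this ray z = 9p + 6q changes by 42 per unit t, so z → +∞.

The LP is unbounded; z can be made arbitrarily large.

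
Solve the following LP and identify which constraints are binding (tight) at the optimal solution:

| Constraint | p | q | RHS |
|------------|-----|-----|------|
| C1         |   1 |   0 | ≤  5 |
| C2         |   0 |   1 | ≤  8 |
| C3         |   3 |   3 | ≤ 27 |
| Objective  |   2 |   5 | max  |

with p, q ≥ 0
Optimal: p = 1, q = 8
Slack at optimum:
  C1: slack = 4
  C2: slack = 0 (binding)
  C3: slack = 0 (binding)
  p ≥ 0: p = 1
  q ≥ 0: q = 8
Binding constraints: C2, C3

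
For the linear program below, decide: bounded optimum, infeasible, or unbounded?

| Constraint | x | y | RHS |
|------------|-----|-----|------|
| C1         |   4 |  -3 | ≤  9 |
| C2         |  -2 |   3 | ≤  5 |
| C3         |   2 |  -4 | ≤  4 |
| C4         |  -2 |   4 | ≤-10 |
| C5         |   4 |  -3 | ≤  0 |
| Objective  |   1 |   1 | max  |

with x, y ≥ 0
C3 requires 2x - 4y ≤ 4, while C4 (-2x + 4y ≤ -10) is equivalent to 2x - 4y ≥ 10. Together they would need 10 ≤ 2x - 4y ≤ 4, which is impossible since 10 > 4. No point satisfies all constraints.

Infeasible: no point satisfies all constraints simultaneously.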